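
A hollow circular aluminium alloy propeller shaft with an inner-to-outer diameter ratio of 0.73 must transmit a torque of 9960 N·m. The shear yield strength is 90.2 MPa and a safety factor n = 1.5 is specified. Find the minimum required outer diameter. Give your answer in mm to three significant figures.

d_o = 106 mm

τ_allow = 90.2/1.5 = 60.13 MPa.
For a hollow shaft τ = 16T/[πd_o³(1−k⁴)] with k = 0.73, so 1−k⁴ = 0.7160.
d_o³ = 16T/[π τ_allow (1−k⁴)] = 16×9960000/(π×60.13×0.7160) = 1.178×10^6 mm³.
d_o = 105.6 mm.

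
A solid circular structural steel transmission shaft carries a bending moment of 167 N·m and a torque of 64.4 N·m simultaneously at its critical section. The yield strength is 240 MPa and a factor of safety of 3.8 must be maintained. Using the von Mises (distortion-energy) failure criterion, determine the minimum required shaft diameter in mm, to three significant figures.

d = 30.5 mm

σ_allow = σ_y/n = 240/3.8 = 63.16 MPa.
For a solid shaft σ_b = 32M/(πd³) and τ = 16T/(πd³), so the von Mises stress is σ' = (16/πd³)·√(4M²+3T²).
√(4M²+3T²) = √(4×(167000)² + 3×(64400)²) = 352100 N·mm.
d³ = 16×352100/(π×63.16) = 28400 mm³.
d = 30.51 mm.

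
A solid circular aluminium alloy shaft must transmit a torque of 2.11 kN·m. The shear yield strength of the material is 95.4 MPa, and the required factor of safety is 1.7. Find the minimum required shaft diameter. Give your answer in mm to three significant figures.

d = 57.6 mm

Allowable shear stress τ_allow = 95.4/1.7 = 56.12 MPa.
For a solid shaft τ = 16T/(πd³), so d³ = 16T/(π τ_allow) = 16×2110000/(π×56.12) = 191500 mm³.
d = (191500)^(1/3) = 57.64 mm.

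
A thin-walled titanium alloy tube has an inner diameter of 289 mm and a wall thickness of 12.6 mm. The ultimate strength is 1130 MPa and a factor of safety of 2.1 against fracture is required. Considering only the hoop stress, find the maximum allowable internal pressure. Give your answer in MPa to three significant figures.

p_allow = 46.9 MPa

σ_allow = 1130/2.1 = 538.1 MPa.
σ_h = pD/(2t) → p_allow = 2σ_allow t/D = 2×538.1×12.6/289 = 46.92 MPa.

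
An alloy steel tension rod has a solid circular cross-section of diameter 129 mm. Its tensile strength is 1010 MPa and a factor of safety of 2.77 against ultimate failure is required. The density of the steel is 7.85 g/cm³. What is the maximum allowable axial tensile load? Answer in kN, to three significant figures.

F_allow = 4770 kN

σ_allow = 1010/2.77 = 364.6 MPa.
A = πd²/4 = π×129²/4 = 13070 mm².
F_allow = σ_allow × A = 364.6×13070 = 4.766×10^6 N.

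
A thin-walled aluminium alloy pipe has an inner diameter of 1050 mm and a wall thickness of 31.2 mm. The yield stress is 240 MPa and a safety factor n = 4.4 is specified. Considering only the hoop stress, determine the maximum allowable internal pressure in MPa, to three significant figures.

σ_allow = 240/4.4 = 54.55 MPa.
σ_h = pD/(2t) → p_allow = 2σ_allow t/D = 2×54.55×31.2/1050 = 3.242 MPa.

p_allow = 3.24 MPa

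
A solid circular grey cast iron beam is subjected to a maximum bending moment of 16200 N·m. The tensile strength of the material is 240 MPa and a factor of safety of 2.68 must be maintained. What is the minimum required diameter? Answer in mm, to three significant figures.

σ_allow = 240/2.68 = 89.55 MPa.
For a solid circular section σ = 32M/(πd³), so d³ = 32M/(π σ_allow) = 32×1.6200×10^7/(π×89.55) = 1.843×10^6 mm³.
d = 122.6 mm.

d = 123 mm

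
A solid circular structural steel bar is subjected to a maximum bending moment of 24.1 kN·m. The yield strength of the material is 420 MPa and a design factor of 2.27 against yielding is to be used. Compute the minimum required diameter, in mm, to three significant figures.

d = 110 mm

σ_allow = 420/2.27 = 185.0 MPa.
For a solid circular section σ = 32M/(πd³), so d³ = 32M/(π σ_allow) = 32×2.4100×10^7/(π×185.0) = 1.327×10^6 mm³.
d = 109.9 mm.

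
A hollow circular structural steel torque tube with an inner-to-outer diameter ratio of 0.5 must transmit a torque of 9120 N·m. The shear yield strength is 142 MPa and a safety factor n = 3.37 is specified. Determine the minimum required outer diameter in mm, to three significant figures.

d_o = 106 mm

τ_allow = 142/3.37 = 42.14 MPa.
For a hollow shaft τ = 16T/[πd_o³(1−k⁴)] with k = 0.5, so 1−k⁴ = 0.9375.
d_o³ = 16T/[π τ_allow (1−k⁴)] = 16×9120000/(π×42.14×0.9375) = 1.176×10^6 mm³.
d_o = 105.5 mm.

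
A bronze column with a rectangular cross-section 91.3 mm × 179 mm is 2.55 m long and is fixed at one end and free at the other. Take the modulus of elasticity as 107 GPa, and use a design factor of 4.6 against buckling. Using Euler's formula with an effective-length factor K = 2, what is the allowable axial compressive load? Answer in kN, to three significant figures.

P_allow = 100 kN

Buckling occurs about the weak axis: I_min = h·b³/12 = 179×91.3³/12 = 1.135×10^7 mm⁴ (b = 91.3 mm is the smaller dimension).
Effective length L_e = KL = 2×2.55 m = 5100 mm.
Euler critical load P_cr = π²EI/L_e² = π²×107000×1.135×10^7/5100² = 460900 N.
P_allow = P_cr/n = 460900/4.6 = 100200 N.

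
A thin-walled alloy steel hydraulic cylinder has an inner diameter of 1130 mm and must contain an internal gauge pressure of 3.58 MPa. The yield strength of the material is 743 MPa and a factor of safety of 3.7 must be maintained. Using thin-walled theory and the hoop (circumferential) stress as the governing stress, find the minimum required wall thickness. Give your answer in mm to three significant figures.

σ_allow = 743/3.7 = 200.8 MPa.
Hoop stress σ_h = pD/(2t), so t = pD/(2σ_allow) = 3.58×1130/(2×200.8) = 10.07 mm.

t = 10.1 mm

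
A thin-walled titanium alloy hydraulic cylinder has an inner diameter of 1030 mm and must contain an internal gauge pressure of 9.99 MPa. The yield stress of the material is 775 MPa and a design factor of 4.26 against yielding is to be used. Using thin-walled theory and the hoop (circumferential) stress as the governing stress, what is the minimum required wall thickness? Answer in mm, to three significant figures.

t = 28.3 mm

σ_allow = 775/4.26 = 181.9 MPa.
Hoop stress σ_h = pD/(2t), so t = pD/(2σ_allow) = 9.99×1030/(2×181.9) = 28.28 mm.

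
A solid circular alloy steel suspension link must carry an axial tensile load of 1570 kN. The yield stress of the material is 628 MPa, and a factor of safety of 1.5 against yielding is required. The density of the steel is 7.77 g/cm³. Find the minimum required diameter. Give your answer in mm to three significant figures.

Allowable stress σ_allow = 628/1.5 = 418.7 MPa.
Required area A = F/σ_allow = 1570000/418.7 = 3750 mm².
A = πd²/4 → d = √(4A/π) = 69.10 mm.

d = 69.1 mm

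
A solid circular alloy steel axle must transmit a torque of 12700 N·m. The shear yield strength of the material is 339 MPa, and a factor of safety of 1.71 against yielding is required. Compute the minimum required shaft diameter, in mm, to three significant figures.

d = 68.8 mm

Allowable shear stress τ_allow = 339/1.71 = 198.2 MPa.
For a solid shaft τ = 16T/(πd³), so d³ = 16T/(π τ_allow) = 16×1.2700×10^7/(π×198.2) = 326300 mm³.
d = (326300)^(1/3) = 68.84 mm.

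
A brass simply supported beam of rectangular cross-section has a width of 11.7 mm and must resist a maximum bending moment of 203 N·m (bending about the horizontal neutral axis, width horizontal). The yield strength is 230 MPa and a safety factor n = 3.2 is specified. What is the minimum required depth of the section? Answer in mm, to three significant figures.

σ_allow = 230/3.2 = 71.88 MPa.
For a rectangular section σ = 6M/(bh²), so h² = 6M/(b σ_allow) = 6×203000/(11.7×71.88) = 1448 mm².
h = 38.06 mm.

h = 38.1 mm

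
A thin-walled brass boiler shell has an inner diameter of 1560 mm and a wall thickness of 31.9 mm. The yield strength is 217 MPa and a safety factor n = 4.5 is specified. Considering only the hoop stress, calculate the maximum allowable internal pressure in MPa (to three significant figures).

σ_allow = 217/4.5 = 48.22 MPa.
σ_h = pD/(2t) → p_allow = 2σ_allow t/D = 2×48.22×31.9/1560 = 1.972 MPa.

p_allow = 1.97 MPa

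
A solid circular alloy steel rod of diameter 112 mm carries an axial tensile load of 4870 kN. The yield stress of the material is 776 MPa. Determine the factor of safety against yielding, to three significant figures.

A = πd²/4 = 9852 mm².
σ = F/A = 4870000/9852 = 494.3 MPa.
n = 776/494.3 = 1.570.

n = 1.57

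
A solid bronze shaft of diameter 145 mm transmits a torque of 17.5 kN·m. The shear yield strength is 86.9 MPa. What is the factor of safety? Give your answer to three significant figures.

τ = 16T/(πd³) = 16×1.7500×10^7/(π×145³) = 29.24 MPa.
n = τ_limit/τ = 86.9/29.24 = 2.972.

n = 2.97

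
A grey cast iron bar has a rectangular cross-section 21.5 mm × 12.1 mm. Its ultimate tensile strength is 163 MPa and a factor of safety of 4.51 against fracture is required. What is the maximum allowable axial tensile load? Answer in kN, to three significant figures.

F_allow = 9.40 kN

σ_allow = 163/4.51 = 36.14 MPa.
A = 21.5×12.1 = 260.1 mm².
F_allow = σ_allow × A = 36.14×260.1 = 9402 N.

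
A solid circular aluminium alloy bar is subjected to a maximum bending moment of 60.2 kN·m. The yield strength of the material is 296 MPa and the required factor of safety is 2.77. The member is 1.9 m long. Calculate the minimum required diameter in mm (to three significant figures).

d = 179 mm

σ_allow = 296/2.77 = 106.9 MPa.
For a solid circular section σ = 32M/(πd³), so d³ = 32M/(π σ_allow) = 32×6.0200×10^7/(π×106.9) = 5.738×10^6 mm³.
d = 179.0 mm.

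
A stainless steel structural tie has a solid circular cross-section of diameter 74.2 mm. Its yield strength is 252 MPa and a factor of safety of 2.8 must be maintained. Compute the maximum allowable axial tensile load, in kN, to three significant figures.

F_allow = 389 kN

σ_allow = 252/2.8 = 90.00 MPa.
A = πd²/4 = π×74.2²/4 = 4324 mm².
F_allow = σ_allow × A = 90.00×4324 = 389200 N.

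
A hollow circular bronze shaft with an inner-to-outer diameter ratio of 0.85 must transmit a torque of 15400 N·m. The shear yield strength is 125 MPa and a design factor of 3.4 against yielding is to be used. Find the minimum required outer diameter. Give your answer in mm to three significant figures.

τ_allow = 125/3.4 = 36.76 MPa.
For a hollow shaft τ = 16T/[πd_o³(1−k⁴)] with k = 0.85, so 1−k⁴ = 0.4780.
d_o³ = 16T/[π τ_allow (1−k⁴)] = 16×1.5400×10^7/(π×36.76×0.4780) = 4.463×10^6 mm³.
d_o = 164.6 mm.

d_o = 165 mm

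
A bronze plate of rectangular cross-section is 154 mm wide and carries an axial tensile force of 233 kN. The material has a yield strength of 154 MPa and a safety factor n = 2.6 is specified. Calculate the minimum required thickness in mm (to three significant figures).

t = 25.5 mm

σ_allow = 154/2.6 = 59.23 MPa.
Required area A = F/σ_allow = 233000/59.23 = 3934 mm².
t = A/w = 3934/154 = 25.54 mm.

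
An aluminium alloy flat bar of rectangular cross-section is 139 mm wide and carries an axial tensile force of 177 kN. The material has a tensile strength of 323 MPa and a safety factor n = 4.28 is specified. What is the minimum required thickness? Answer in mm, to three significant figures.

t = 16.9 mm

σ_allow = 323/4.28 = 75.47 MPa.
Required area A = F/σ_allow = 177000/75.47 = 2345 mm².
t = A/w = 2345/139 = 16.87 mm.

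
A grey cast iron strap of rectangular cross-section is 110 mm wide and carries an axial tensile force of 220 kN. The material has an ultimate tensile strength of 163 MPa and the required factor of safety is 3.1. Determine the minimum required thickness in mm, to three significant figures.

σ_allow = 163/3.1 = 52.58 MPa.
Required area A = F/σ_allow = 220000/52.58 = 4184 mm².
t = A/w = 4184/110 = 38.04 mm.

t = 38.0 mm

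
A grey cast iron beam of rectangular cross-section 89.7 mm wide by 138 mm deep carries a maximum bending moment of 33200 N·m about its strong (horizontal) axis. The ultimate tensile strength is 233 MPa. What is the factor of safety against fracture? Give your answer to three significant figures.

Section modulus S = bh²/6 = 89.7×138²/6 = 284700 mm³.
σ = M/S = 3.3200×10^7/284700 = 116.6 MPa.
n = 233/116.6 = 1.998.

n = 2.00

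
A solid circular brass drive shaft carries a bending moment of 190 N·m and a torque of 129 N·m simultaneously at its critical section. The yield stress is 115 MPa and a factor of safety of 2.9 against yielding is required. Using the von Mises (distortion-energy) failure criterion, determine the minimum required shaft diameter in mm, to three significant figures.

d = 38.4 mm

σ_allow = σ_y/n = 115/2.9 = 39.66 MPa.
For a solid shaft σ_b = 32M/(πd³) and τ = 16T/(πd³), so the von Mises stress is σ' = (16/πd³)·√(4M²+3T²).
√(4M²+3T²) = √(4×(190000)² + 3×(129000)²) = 440800 N·mm.
d³ = 16×440800/(π×39.66) = 56620 mm³.
d = 38.40 mm.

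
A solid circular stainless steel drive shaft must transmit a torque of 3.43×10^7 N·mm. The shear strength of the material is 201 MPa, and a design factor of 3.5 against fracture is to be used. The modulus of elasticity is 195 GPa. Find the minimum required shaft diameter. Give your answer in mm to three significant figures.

d = 145 mm

Allowable shear stress τ_allow = 201/3.5 = 57.43 MPa.
For a solid shaft τ = 16T/(πd³), so d³ = 16T/(π τ_allow) = 16×3.4300×10^7/(π×57.43) = 3.042×10^6 mm³.
d = (3.042×10^6)^(1/3) = 144.9 mm.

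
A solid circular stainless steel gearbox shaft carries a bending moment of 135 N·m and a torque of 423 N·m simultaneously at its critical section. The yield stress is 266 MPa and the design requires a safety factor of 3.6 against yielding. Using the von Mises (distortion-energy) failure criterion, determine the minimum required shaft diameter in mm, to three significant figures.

σ_allow = σ_y/n = 266/3.6 = 73.89 MPa.
For a solid shaft σ_b = 32M/(πd³) and τ = 16T/(πd³), so the von Mises stress is σ' = (16/πd³)·√(4M²+3T²).
√(4M²+3T²) = √(4×(135000)² + 3×(423000)²) = 780800 N·mm.
d³ = 16×780800/(π×73.89) = 53820 mm³.
d = 37.76 mm.

d = 37.8 mm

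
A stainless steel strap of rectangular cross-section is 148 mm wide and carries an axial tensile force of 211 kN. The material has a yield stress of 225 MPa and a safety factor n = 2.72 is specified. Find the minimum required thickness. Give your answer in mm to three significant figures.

σ_allow = 225/2.72 = 82.72 MPa.
Required area A = F/σ_allow = 211000/82.72 = 2551 mm².
t = A/w = 2551/148 = 17.23 mm.

t = 17.2 mm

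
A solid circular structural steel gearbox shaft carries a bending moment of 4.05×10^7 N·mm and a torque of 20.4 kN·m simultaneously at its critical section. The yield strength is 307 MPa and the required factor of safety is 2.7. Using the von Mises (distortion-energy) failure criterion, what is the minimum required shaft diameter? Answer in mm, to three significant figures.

σ_allow = σ_y/n = 307/2.7 = 113.7 MPa.
For a solid shaft σ_b = 32M/(πd³) and τ = 16T/(πd³), so the von Mises stress is σ' = (16/πd³)·√(4M²+3T²).
√(4M²+3T²) = √(4×(4.050×10^7)² + 3×(2.040×10^7)²) = 8.837×10^7 N·mm.
d³ = 16×8.837×10^7/(π×113.7) = 3.958×10^6 mm³.
d = 158.2 mm.

d = 158 mm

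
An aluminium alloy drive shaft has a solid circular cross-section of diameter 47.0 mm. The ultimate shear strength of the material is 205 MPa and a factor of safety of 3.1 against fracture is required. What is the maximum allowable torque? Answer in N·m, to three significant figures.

τ_allow = 205/3.1 = 66.13 MPa.
For a solid shaft T_allow = τ_allow·πd³/16; πd³/16 = π×47.0³/16 = 20390 mm³.
T_allow = 66.13×20390 = 1.348×10^6 N·mm = 1348 N·m.

T_allow = 1350 N·m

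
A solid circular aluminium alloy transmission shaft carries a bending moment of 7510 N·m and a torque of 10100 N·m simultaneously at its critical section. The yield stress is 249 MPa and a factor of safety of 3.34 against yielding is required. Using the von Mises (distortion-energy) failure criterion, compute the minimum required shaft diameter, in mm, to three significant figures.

σ_allow = σ_y/n = 249/3.34 = 74.55 MPa.
For a solid shaft σ_b = 32M/(πd³) and τ = 16T/(πd³), so the von Mises stress is σ' = (16/πd³)·√(4M²+3T²).
√(4M²+3T²) = √(4×(7.510×10^6)² + 3×(1.010×10^7)²) = 2.306×10^7 N·mm.
d³ = 16×2.306×10^7/(π×74.55) = 1.575×10^6 mm³.
d = 116.4 mm.

d = 116 mm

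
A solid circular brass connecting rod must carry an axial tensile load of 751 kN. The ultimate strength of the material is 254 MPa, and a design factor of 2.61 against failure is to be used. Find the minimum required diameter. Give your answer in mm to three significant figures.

d = 99.1 mm

Allowable stress σ_allow = 254/2.61 = 97.32 MPa.
Required area A = F/σ_allow = 751000/97.32 = 7717 mm².
A = πd²/4 → d = √(4A/π) = 99.12 mm.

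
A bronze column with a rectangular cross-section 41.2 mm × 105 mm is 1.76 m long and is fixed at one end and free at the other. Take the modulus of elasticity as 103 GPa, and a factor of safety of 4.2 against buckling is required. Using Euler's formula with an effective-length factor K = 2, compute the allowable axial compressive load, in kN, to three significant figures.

P_allow = 12.0 kN

Buckling occurs about the weak axis: I_min = h·b³/12 = 105×41.2³/12 = 611900 mm⁴ (b = 41.2 mm is the smaller dimension).
Effective length L_e = KL = 2×1.76 m = 3520 mm.
Euler critical load P_cr = π²EI/L_e² = π²×103000×611900/3520² = 50210 N.
P_allow = P_cr/n = 50210/4.2 = 11950 N.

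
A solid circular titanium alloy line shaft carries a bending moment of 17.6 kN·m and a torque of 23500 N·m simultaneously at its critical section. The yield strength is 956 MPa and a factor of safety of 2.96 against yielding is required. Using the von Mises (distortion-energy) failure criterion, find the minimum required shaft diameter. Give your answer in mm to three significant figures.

d = 94.7 mm

σ_allow = σ_y/n = 956/2.96 = 323.0 MPa.
For a solid shaft σ_b = 32M/(πd³) and τ = 16T/(πd³), so the von Mises stress is σ' = (16/πd³)·√(4M²+3T²).
√(4M²+3T²) = √(4×(1.760×10^7)² + 3×(2.350×10^7)²) = 5.381×10^7 N·mm.
d³ = 16×5.381×10^7/(π×323.0) = 848600 mm³.
d = 94.67 mm.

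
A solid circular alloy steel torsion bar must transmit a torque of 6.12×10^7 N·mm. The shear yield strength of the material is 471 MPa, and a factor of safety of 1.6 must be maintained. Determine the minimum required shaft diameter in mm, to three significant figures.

d = 102 mm

Allowable shear stress τ_allow = 471/1.6 = 294.4 MPa.
For a solid shaft τ = 16T/(πd³), so d³ = 16T/(π τ_allow) = 16×6.1200×10^7/(π×294.4) = 1.059×10^6 mm³.
d = (1.059×10^6)^(1/3) = 101.9 mm.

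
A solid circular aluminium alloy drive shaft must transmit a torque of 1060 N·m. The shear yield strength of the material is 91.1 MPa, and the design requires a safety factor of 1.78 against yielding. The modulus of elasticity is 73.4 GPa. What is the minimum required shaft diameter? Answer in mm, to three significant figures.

d = 47.2 mm

Allowable shear stress τ_allow = 91.1/1.78 = 51.18 MPa.
For a solid shaft τ = 16T/(πd³), so d³ = 16T/(π τ_allow) = 16×1060000/(π×51.18) = 105500 mm³.
d = (105500)^(1/3) = 47.25 mm.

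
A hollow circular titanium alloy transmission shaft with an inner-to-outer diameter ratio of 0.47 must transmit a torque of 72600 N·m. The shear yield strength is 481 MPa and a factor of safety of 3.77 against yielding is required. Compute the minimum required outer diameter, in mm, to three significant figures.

d_o = 145 mm

τ_allow = 481/3.77 = 127.6 MPa.
For a hollow shaft τ = 16T/[πd_o³(1−k⁴)] with k = 0.47, so 1−k⁴ = 0.9512.
d_o³ = 16T/[π τ_allow (1−k⁴)] = 16×7.2600×10^7/(π×127.6×0.9512) = 3.047×10^6 mm³.
d_o = 145.0 mm.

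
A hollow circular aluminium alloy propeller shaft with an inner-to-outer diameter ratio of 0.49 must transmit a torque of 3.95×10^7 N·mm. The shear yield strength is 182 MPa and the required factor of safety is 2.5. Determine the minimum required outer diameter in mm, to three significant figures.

d_o = 143 mm

τ_allow = 182/2.5 = 72.80 MPa.
For a hollow shaft τ = 16T/[πd_o³(1−k⁴)] with k = 0.49, so 1−k⁴ = 0.9424.
d_o³ = 16T/[π τ_allow (1−k⁴)] = 16×3.9500×10^7/(π×72.80×0.9424) = 2.932×10^6 mm³.
d_o = 143.1 mm.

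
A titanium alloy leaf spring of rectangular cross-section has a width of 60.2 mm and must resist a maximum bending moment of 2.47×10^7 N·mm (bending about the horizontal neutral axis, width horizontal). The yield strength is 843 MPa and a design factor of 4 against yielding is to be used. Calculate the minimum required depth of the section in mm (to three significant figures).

σ_allow = 843/4 = 210.8 MPa.
For a rectangular section σ = 6M/(bh²), so h² = 6M/(b σ_allow) = 6×2.4700×10^7/(60.2×210.8) = 11680 mm².
h = 108.1 mm.

h = 108 mm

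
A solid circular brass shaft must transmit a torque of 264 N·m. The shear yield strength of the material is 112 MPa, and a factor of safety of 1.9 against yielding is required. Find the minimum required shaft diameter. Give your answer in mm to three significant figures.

d = 28.4 mm

Allowable shear stress τ_allow = 112/1.9 = 58.95 MPa.
For a solid shaft τ = 16T/(πd³), so d³ = 16T/(π τ_allow) = 16×264000/(π×58.95) = 22810 mm³.
d = (22810)^(1/3) = 28.36 mm.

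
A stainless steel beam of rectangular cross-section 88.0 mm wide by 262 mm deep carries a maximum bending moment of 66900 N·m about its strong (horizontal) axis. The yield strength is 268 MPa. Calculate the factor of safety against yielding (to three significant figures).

Section modulus S = bh²/6 = 88.0×262²/6 = 1.007×10^6 mm³.
σ = M/S = 6.6900×10^7/1.007×10^6 = 66.45 MPa.
n = 268/66.45 = 4.033.

n = 4.03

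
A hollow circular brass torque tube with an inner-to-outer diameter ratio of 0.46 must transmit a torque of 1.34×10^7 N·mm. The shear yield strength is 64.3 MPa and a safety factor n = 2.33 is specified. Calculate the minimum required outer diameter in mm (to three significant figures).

d_o = 137 mm

τ_allow = 64.3/2.33 = 27.60 MPa.
For a hollow shaft τ = 16T/[πd_o³(1−k⁴)] with k = 0.46, so 1−k⁴ = 0.9552.
d_o³ = 16T/[π τ_allow (1−k⁴)] = 16×1.3400×10^7/(π×27.60×0.9552) = 2.589×10^6 mm³.
d_o = 137.3 mm.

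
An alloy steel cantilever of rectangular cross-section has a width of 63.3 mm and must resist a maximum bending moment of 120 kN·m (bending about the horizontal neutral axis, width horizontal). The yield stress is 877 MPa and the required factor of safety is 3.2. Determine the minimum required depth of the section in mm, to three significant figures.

h = 204 mm

σ_allow = 877/3.2 = 274.1 MPa.
For a rectangular section σ = 6M/(bh²), so h² = 6M/(b σ_allow) = 6×1.2000×10^8/(63.3×274.1) = 41500 mm².
h = 203.7 mm.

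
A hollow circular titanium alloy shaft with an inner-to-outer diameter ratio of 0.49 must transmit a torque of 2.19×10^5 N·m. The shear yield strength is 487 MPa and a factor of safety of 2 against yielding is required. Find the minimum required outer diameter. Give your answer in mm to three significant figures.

d_o = 169 mm

τ_allow = 487/2 = 243.5 MPa.
For a hollow shaft τ = 16T/[πd_o³(1−k⁴)] with k = 0.49, so 1−k⁴ = 0.9424.
d_o³ = 16T/[π τ_allow (1−k⁴)] = 16×2.1900×10^8/(π×243.5×0.9424) = 4.861×10^6 mm³.
d_o = 169.4 mm.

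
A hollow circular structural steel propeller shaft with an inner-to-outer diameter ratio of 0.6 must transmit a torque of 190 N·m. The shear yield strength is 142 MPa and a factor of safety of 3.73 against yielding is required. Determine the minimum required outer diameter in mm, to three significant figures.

d_o = 30.8 mm

τ_allow = 142/3.73 = 38.07 MPa.
For a hollow shaft τ = 16T/[πd_o³(1−k⁴)] with k = 0.6, so 1−k⁴ = 0.8704.
d_o³ = 16T/[π τ_allow (1−k⁴)] = 16×190000/(π×38.07×0.8704) = 29200 mm³.
d_o = 30.79 mm.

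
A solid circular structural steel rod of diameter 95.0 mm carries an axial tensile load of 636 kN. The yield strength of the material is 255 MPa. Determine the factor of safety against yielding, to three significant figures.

A = πd²/4 = 7088 mm².
σ = F/A = 636000/7088 = 89.73 MPa.
n = 255/89.73 = 2.842.

n = 2.84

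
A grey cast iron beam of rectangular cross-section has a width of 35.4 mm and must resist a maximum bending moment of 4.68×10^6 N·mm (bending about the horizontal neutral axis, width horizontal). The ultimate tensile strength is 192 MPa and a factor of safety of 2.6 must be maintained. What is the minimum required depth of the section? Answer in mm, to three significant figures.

σ_allow = 192/2.6 = 73.85 MPa.
For a rectangular section σ = 6M/(bh²), so h² = 6M/(b σ_allow) = 6×4680000/(35.4×73.85) = 10740 mm².
h = 103.6 mm.

h = 104 mm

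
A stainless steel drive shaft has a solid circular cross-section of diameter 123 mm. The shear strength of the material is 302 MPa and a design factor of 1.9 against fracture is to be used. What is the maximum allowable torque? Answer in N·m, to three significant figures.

T_allow = 58100 N·m

τ_allow = 302/1.9 = 158.9 MPa.
For a solid shaft T_allow = τ_allow·πd³/16; πd³/16 = π×123³/16 = 365400 mm³.
T_allow = 158.9×365400 = 5.808×10^7 N·mm = 58080 N·m.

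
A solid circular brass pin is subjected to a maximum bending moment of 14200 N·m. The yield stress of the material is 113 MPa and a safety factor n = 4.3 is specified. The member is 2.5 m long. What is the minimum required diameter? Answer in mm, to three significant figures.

σ_allow = 113/4.3 = 26.28 MPa.
For a solid circular section σ = 32M/(πd³), so d³ = 32M/(π σ_allow) = 32×1.4200×10^7/(π×26.28) = 5.504×10^6 mm³.
d = 176.6 mm.

d = 177 mm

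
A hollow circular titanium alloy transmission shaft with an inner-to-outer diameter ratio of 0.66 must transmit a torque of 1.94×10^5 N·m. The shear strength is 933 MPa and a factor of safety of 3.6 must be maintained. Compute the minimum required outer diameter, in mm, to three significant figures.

τ_allow = 933/3.6 = 259.2 MPa.
For a hollow shaft τ = 16T/[πd_o³(1−k⁴)] with k = 0.66, so 1−k⁴ = 0.8103.
d_o³ = 16T/[π τ_allow (1−k⁴)] = 16×1.9400×10^8/(π×259.2×0.8103) = 4.705×10^6 mm³.
d_o = 167.6 mm.

d_o = 168 mm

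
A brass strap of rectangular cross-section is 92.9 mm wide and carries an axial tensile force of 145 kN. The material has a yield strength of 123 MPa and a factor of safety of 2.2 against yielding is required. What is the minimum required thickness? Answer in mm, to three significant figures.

σ_allow = 123/2.2 = 55.91 MPa.
Required area A = F/σ_allow = 145000/55.91 = 2593 mm².
t = A/w = 2593/92.9 = 27.92 mm.

t = 27.9 mm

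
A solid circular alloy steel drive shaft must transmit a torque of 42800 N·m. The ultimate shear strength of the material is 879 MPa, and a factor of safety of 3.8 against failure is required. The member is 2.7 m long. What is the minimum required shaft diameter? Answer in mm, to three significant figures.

d = 98.0 mm

Allowable shear stress τ_allow = 879/3.8 = 231.3 MPa.
For a solid shaft τ = 16T/(πd³), so d³ = 16T/(π τ_allow) = 16×4.2800×10^7/(π×231.3) = 942300 mm³.
d = (942300)^(1/3) = 98.04 mm.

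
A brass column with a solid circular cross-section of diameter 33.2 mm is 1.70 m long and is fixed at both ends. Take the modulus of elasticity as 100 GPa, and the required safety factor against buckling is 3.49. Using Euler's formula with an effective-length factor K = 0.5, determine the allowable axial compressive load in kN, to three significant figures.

P_allow = 23.3 kN

I = πd⁴/64 = π×33.2⁴/64 = 59640 mm⁴.
Effective length L_e = KL = 0.5×1.70 m = 850.0 mm.
Euler critical load P_cr = π²EI/L_e² = π²×100000×59640/850.0² = 81470 N.
P_allow = P_cr/n = 81470/3.49 = 23340 N.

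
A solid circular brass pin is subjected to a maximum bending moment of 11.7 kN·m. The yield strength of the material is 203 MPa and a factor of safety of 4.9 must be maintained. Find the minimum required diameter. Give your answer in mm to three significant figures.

d = 142 mm

σ_allow = 203/4.9 = 41.43 MPa.
For a solid circular section σ = 32M/(πd³), so d³ = 32M/(π σ_allow) = 32×1.1700×10^7/(π×41.43) = 2.877×10^6 mm³.
d = 142.2 mm.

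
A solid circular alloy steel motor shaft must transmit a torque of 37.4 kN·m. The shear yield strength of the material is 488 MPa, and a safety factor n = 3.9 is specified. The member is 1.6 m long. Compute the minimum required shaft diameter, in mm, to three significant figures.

Allowable shear stress τ_allow = 488/3.9 = 125.1 MPa.
For a solid shaft τ = 16T/(πd³), so d³ = 16T/(π τ_allow) = 16×3.7400×10^7/(π×125.1) = 1.522×10^6 mm³.
d = (1.522×10^6)^(1/3) = 115.0 mm.

d = 115 mm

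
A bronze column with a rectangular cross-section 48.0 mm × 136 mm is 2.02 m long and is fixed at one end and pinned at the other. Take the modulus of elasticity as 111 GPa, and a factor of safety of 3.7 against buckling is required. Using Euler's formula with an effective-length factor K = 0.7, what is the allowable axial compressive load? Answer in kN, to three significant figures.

Buckling occurs about the weak axis: I_min = h·b³/12 = 136×48.0³/12 = 1.253×10^6 mm⁴ (b = 48.0 mm is the smaller dimension).
Effective length L_e = KL = 0.7×2.02 m = 1414 mm.
Euler critical load P_cr = π²EI/L_e² = π²×111000×1.253×10^6/1414² = 686800 N.
P_allow = P_cr/n = 686800/3.7 = 185600 N.

P_allow = 186 kN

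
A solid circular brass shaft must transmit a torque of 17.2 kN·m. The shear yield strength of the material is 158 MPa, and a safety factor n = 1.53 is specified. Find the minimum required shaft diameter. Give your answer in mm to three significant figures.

Allowable shear stress τ_allow = 158/1.53 = 103.3 MPa.
For a solid shaft τ = 16T/(πd³), so d³ = 16T/(π τ_allow) = 16×1.7200×10^7/(π×103.3) = 848300 mm³.
d = (848300)^(1/3) = 94.66 mm.

d = 94.7 mm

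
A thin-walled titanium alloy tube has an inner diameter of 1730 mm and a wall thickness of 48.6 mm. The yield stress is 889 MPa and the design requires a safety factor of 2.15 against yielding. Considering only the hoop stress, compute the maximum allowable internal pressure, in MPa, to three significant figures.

p_allow = 23.2 MPa

σ_allow = 889/2.15 = 413.5 MPa.
σ_h = pD/(2t) → p_allow = 2σ_allow t/D = 2×413.5×48.6/1730 = 23.23 MPa.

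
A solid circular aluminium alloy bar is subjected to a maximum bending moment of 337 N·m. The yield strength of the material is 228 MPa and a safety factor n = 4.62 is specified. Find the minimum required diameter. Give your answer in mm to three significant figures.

d = 41.1 mm

σ_allow = 228/4.62 = 49.35 MPa.
For a solid circular section σ = 32M/(πd³), so d³ = 32M/(π σ_allow) = 32×337000/(π×49.35) = 69560 mm³.
d = 41.13 mm.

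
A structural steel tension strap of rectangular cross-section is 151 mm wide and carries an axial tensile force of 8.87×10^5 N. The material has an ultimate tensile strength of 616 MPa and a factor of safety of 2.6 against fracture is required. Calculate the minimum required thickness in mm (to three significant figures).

t = 24.8 mm

σ_allow = 616/2.6 = 236.9 MPa.
Required area A = F/σ_allow = 887000/236.9 = 3744 mm².
t = A/w = 3744/151 = 24.79 mm.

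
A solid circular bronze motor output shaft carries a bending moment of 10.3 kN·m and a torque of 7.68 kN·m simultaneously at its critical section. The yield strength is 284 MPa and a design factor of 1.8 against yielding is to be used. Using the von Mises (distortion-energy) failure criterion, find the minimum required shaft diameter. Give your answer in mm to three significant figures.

d = 92.5 mm

σ_allow = σ_y/n = 284/1.8 = 157.8 MPa.
For a solid shaft σ_b = 32M/(πd³) and τ = 16T/(πd³), so the von Mises stress is σ' = (16/πd³)·√(4M²+3T²).
√(4M²+3T²) = √(4×(1.030×10^7)² + 3×(7.680×10^6)²) = 2.452×10^7 N·mm.
d³ = 16×2.452×10^7/(π×157.8) = 791500 mm³.
d = 92.50 mm.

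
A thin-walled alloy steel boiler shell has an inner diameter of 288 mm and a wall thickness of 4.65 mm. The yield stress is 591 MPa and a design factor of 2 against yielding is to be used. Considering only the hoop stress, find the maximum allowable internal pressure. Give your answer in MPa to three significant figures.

p_allow = 9.54 MPa

σ_allow = 591/2 = 295.5 MPa.
σ_h = pD/(2t) → p_allow = 2σ_allow t/D = 2×295.5×4.65/288 = 9.542 MPa.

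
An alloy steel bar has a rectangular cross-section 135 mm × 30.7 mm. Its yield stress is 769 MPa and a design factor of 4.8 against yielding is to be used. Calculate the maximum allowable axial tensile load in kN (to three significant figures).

σ_allow = 769/4.8 = 160.2 MPa.
A = 135×30.7 = 4144 mm².
F_allow = σ_allow × A = 160.2×4144 = 664000 N.

F_allow = 664 kN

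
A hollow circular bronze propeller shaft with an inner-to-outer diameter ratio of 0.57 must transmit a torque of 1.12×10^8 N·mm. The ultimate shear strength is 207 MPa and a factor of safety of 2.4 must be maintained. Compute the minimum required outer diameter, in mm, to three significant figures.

d_o = 195 mm

τ_allow = 207/2.4 = 86.25 MPa.
For a hollow shaft τ = 16T/[πd_o³(1−k⁴)] with k = 0.57, so 1−k⁴ = 0.8944.
d_o³ = 16T/[π τ_allow (1−k⁴)] = 16×1.1200×10^8/(π×86.25×0.8944) = 7.394×10^6 mm³.
d_o = 194.8 mm.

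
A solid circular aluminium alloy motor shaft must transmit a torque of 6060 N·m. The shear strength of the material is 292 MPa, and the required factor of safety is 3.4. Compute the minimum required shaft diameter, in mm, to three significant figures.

Allowable shear stress τ_allow = 292/3.4 = 85.88 MPa.
For a solid shaft τ = 16T/(πd³), so d³ = 16T/(π τ_allow) = 16×6060000/(π×85.88) = 359400 mm³.
d = (359400)^(1/3) = 71.10 mm.

d = 71.1 mm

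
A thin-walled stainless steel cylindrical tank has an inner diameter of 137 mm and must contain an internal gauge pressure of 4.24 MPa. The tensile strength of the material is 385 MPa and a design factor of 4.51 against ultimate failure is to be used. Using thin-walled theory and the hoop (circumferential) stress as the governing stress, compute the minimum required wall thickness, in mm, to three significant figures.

t = 3.40 mm

σ_allow = 385/4.51 = 85.37 MPa.
Hoop stress σ_h = pD/(2t), so t = pD/(2σ_allow) = 4.24×137/(2×85.37) = 3.402 mm.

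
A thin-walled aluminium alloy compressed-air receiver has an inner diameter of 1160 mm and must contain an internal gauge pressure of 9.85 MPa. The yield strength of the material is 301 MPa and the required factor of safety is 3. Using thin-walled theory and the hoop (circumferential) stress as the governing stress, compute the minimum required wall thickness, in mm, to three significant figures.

t = 56.9 mm

σ_allow = 301/3 = 100.3 MPa.
Hoop stress σ_h = pD/(2t), so t = pD/(2σ_allow) = 9.85×1160/(2×100.3) = 56.94 mm.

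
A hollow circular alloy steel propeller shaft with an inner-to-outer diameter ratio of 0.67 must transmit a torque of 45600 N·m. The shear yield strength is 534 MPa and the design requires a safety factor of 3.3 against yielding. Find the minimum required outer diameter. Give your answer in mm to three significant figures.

τ_allow = 534/3.3 = 161.8 MPa.
For a hollow shaft τ = 16T/[πd_o³(1−k⁴)] with k = 0.67, so 1−k⁴ = 0.7985.
d_o³ = 16T/[π τ_allow (1−k⁴)] = 16×4.5600×10^7/(π×161.8×0.7985) = 1.797×10^6 mm³.
d_o = 121.6 mm.

d_o = 122 mm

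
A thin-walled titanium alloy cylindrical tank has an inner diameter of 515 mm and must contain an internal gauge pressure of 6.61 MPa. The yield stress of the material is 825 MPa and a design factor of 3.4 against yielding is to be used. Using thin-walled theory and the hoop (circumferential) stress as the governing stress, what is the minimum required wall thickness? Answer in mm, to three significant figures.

σ_allow = 825/3.4 = 242.6 MPa.
Hoop stress σ_h = pD/(2t), so t = pD/(2σ_allow) = 6.61×515/(2×242.6) = 7.015 mm.

t = 7.01 mm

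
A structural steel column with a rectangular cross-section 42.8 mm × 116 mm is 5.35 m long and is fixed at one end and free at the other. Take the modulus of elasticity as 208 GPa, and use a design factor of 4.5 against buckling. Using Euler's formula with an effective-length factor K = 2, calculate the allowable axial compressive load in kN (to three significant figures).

P_allow = 3.02 kN

Buckling occurs about the weak axis: I_min = h·b³/12 = 116×42.8³/12 = 757900 mm⁴ (b = 42.8 mm is the smaller dimension).
Effective length L_e = KL = 2×5.35 m = 10700 mm.
Euler critical load P_cr = π²EI/L_e² = π²×208000×757900/10700² = 13590 N.
P_allow = P_cr/n = 13590/4.5 = 3020 N.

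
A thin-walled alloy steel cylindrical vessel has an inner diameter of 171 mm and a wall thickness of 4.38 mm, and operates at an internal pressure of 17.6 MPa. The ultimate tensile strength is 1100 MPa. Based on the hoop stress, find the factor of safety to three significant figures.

σ_h = pD/(2t) = 17.6×171/(2×4.38) = 343.6 MPa.
n = 1100/343.6 = 3.202.

n = 3.20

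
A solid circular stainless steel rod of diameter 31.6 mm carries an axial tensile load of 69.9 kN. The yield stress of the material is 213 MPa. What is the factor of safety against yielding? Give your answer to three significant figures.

n = 2.39

A = πd²/4 = 784.3 mm².
σ = F/A = 69900/784.3 = 89.13 MPa.
n = 213/89.13 = 2.390.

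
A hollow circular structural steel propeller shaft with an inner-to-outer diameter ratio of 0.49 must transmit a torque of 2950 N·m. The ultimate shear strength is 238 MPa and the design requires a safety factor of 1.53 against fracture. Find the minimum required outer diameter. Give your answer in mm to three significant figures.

d_o = 46.8 mm

τ_allow = 238/1.53 = 155.6 MPa.
For a hollow shaft τ = 16T/[πd_o³(1−k⁴)] with k = 0.49, so 1−k⁴ = 0.9424.
d_o³ = 16T/[π τ_allow (1−k⁴)] = 16×2950000/(π×155.6×0.9424) = 102500 mm³.
d_o = 46.80 mm.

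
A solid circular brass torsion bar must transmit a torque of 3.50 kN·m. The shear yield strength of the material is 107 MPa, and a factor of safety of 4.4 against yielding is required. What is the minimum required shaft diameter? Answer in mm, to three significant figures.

Allowable shear stress τ_allow = 107/4.4 = 24.32 MPa.
For a solid shaft τ = 16T/(πd³), so d³ = 16T/(π τ_allow) = 16×3500000/(π×24.32) = 733000 mm³.
d = (733000)^(1/3) = 90.16 mm.

d = 90.2 mm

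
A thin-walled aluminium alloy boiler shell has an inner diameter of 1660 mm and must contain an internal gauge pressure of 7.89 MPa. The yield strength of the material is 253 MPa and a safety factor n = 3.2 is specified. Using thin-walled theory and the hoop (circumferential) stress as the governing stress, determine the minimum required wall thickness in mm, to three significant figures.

σ_allow = 253/3.2 = 79.06 MPa.
Hoop stress σ_h = pD/(2t), so t = pD/(2σ_allow) = 7.89×1660/(2×79.06) = 82.83 mm.

t = 82.8 mm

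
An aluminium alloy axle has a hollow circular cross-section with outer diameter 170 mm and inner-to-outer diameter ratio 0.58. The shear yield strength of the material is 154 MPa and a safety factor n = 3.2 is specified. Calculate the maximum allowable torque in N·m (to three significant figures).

τ_allow = 154/3.2 = 48.12 MPa.
For a hollow shaft T_allow = τ_allow·πd_o³(1−k⁴)/16 with 1−k⁴ = 0.8868, so πd_o³(1−k⁴)/16 = 855500 mm³.
T_allow = 48.12×855500 = 4.117×10^7 N·mm = 41170 N·m.

T_allow = 41200 N·m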